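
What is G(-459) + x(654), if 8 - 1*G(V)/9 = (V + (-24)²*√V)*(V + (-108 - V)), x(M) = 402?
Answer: -445674 + 1679616*I*√51 ≈ -4.4567e+5 + 1.1995e+7*I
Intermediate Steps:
G(V) = 72 + 972*V + 559872*√V (G(V) = 72 - 9*(V + (-24)²*√V)*(V + (-108 - V)) = 72 - 9*(V + 576*√V)*(-108) = 72 - 9*(-62208*√V - 108*V) = 72 + (972*V + 559872*√V) = 72 + 972*V + 559872*√V)
G(-459) + x(654) = (72 + 972*(-459) + 559872*√(-459)) + 402 = (72 - 446148 + 559872*(3*I*√51)) + 402 = (72 - 446148 + 1679616*I*√51) + 402 = (-446076 + 1679616*I*√51) + 402 = -445674 + 1679616*I*√51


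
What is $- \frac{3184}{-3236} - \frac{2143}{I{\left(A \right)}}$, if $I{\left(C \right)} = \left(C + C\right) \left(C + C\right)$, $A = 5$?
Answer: $- \frac{1654087}{80900} \approx -20.446$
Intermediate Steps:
$I{\left(C \right)} = 4 C^{2}$ ($I{\left(C \right)} = 2 C 2 C = 4 C^{2}$)
$- \frac{3184}{-3236} - \frac{2143}{I{\left(A \right)}} = - \frac{3184}{-3236} - \frac{2143}{4 \cdot 5^{2}} = \left(-3184\right) \left(- \frac{1}{3236}\right) - \frac{2143}{4 \cdot 25} = \frac{796}{809} - \frac{2143}{100} = - \frac{1654087}{80900}$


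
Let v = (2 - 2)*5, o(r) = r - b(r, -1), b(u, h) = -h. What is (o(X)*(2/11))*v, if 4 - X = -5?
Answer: 0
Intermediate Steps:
X = 9 (X = 4 - 1*(-5) = 4 + 5 = 9)
o(r) = -1 + r (o(r) = r - (-1)*(-1) = r - 1*1 = r - 1 = -1 + r)
v = 0 (v = 0*5 = 0)
(o(X)*(2/11))*v = ((-1 + 9)*(2/11))*0 = (8*(2*(1/11)))*0 = (8*(2/11))*0 = (16/11)*0 = 0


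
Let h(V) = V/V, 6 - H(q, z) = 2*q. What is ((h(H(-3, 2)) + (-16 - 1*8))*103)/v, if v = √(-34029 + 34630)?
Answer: -2369*√601/601 ≈ -96.634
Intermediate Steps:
H(q, z) = 6 - 2*q
h(V) = 1
v = √601 ≈ 24.515
((h(H(-3, 2)) + (-16 - 1*8))*103)/v = ((1 + (-16 - 1*8))*103)/(√601) = ((1 + (-16 - 8))*103)*(√601/601) = ((1 - 24)*103)*(√601/601) = (-23*103)*(√601/601) = -2369*√601/601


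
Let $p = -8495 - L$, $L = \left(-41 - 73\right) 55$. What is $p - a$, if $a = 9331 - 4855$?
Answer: $-6701$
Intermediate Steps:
$L = -6270$ ($L = \left(-114\right) 55 = -6270$)
$a = 4476$ ($a = 9331 - 4855 = 4476$)
$p = -2225$ ($p = -8495 - -6270 = -8495 + 6270 = -2225$)
$p - a = -2225 - 4476 = -6701$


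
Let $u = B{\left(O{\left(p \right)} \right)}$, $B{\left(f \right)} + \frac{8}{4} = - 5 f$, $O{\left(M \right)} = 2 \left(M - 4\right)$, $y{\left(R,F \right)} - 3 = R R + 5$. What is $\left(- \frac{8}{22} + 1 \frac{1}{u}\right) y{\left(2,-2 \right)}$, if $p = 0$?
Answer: $- \frac{846}{209} \approx -4.0478$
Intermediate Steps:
$y{\left(R,F \right)} = 8 + R^{2}$ ($y{\left(R,F \right)} = 3 + \left(R R + 5\right) = 3 + \left(R^{2} + 5\right) = 3 + \left(5 + R^{2}\right) = 8 + R^{2}$)
$O{\left(M \right)} = -8 + 2 M$ ($O{\left(M \right)} = 2 \left(-4 + M\right) = -8 + 2 M$)
$B{\left(f \right)} = -2 - 5 f$
$u = 38$ ($u = -2 - 5 \left(-8 + 2 \cdot 0\right) = -2 - 5 \left(-8 + 0\right) = -2 - -40 = -2 + 40 = 38$)
$\left(- \frac{8}{22} + 1 \frac{1}{u}\right) y{\left(2,-2 \right)} = \left(- \frac{8}{22} + 1 \cdot \frac{1}{38}\right) \left(8 + 2^{2}\right) = \left(\left(-8\right) \frac{1}{22} + 1 \cdot \frac{1}{38}\right) \left(8 + 4\right) = \left(- \frac{4}{11} + \frac{1}{38}\right) 12 = \left(- \frac{141}{418}\right) 12 = - \frac{846}{209}$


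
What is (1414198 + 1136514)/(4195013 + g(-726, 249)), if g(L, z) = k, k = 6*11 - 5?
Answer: 1275356/2097537 ≈ 0.60803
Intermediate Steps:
k = 61 (k = 66 - 5 = 61)
g(L, z) = 61
(1414198 + 1136514)/(4195013 + g(-726, 249)) = (1414198 + 1136514)/(4195013 + 61) = 2550712/4195074 = 2550712*(1/4195074) = 1275356/2097537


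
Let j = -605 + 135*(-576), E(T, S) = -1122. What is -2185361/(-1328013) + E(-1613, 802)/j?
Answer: 172745845351/104069738745 ≈ 1.6599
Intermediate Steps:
j = -78365 (j = -605 - 77760 = -78365)
-2185361/(-1328013) + E(-1613, 802)/j = -2185361/(-1328013) - 1122/(-78365) = -2185361*(-1/1328013) - 1122*(-1/78365) = 2185361/1328013 + 1122/78365 = 172745845351/104069738745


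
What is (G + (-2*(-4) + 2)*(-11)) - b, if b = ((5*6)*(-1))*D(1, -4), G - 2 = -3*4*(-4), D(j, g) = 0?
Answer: -60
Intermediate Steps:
G = 50 (G = 2 - 3*4*(-4) = 2 - 12*(-4) = 2 + 48 = 50)
b = 0 (b = ((5*6)*(-1))*0 = (30*(-1))*0 = -30*0 = 0)
(G + (-2*(-4) + 2)*(-11)) - b = (50 + (-2*(-4) + 2)*(-11)) - 1*0 = (50 + (8 + 2)*(-11)) + 0 = (50 + 10*(-11)) + 0 = (50 - 110) + 0 = -60 + 0 = -60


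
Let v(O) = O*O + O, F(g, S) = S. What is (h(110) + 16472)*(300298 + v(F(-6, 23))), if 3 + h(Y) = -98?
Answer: 4925215350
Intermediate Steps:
v(O) = O + O² (v(O) = O² + O = O + O²)
h(Y) = -101 (h(Y) = -3 - 98 = -101)
(h(110) + 16472)*(300298 + v(F(-6, 23))) = (-101 + 16472)*(300298 + 23*(1 + 23)) = 16371*(300298 + 23*24) = 16371*(300298 + 552) = 16371*300850 = 4925215350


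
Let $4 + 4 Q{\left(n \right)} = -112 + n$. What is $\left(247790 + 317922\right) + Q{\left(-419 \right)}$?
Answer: $\frac{2262313}{4} \approx 5.6558 \cdot 10^{5}$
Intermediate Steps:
$Q{\left(n \right)} = -29 + \frac{n}{4}$ ($Q{\left(n \right)} = -1 + \frac{-112 + n}{4} = -1 + \left(-28 + \frac{n}{4}\right) = -29 + \frac{n}{4}$)
$\left(247790 + 317922\right) + Q{\left(-419 \right)} = \left(247790 + 317922\right) + \left(-29 + \frac{1}{4} \left(-419\right)\right) = 565712 - \frac{535}{4} = \frac{2262313}{4}$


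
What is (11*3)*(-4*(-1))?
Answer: 132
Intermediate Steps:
(11*3)*(-4*(-1)) = 33*4 = 132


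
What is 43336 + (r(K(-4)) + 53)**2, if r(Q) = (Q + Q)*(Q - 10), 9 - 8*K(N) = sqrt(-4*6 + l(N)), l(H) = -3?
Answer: 5666647/128 + 47895*I*sqrt(3)/128 ≈ 44271.0 + 648.1*I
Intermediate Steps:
K(N) = 9/8 - 3*I*sqrt(3)/8 (K(N) = 9/8 - sqrt(-4*6 - 3)/8 = 9/8 - sqrt(-24 - 3)/8 = 9/8 - 3*I*sqrt(3)/8)
r(Q) = 2*Q*(-10 + Q) (r(Q) = (2*Q)*(-10 + Q) = 2*Q*(-10 + Q))
43336 + (r(K(-4)) + 53)**2 = 43336 + (2*(9/8 - 3*I*sqrt(3)/8)*(-10 + (9/8 - 3*I*sqrt(3)/8)) + 53)**2 = 43336 + (2*(9/8 - 3*I*sqrt(3)/8)*(-71/8 - 3*I*sqrt(3)/8) + 53)**2 = 43336 + (2*(-71/8 - 3*I*sqrt(3)/8)*(9/8 - 3*I*sqrt(3)/8) + 53)**2 = 43336 + (53 + 2*(-71/8 - 3*I*sqrt(3)/8)*(9/8 - 3*I*sqrt(3)/8))**2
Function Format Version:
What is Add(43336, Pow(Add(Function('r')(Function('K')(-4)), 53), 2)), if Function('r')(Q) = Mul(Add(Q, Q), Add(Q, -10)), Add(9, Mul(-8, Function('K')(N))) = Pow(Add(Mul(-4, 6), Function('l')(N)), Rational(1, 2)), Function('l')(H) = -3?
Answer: Add(Rational(5666647, 128), Mul(Rational(47895, 128), I, Pow(3, Rational(1, 2)))) ≈ Add(44271., Mul(648.10, I))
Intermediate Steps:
Function('K')(N) = Add(Rational(9, 8), Mul(Rational(-3, 8), I, Pow(3, Rational(1, 2)))) (Function('K')(N) = Add(Rational(9, 8), Mul(Rational(-1, 8), Pow(Add(Mul(-4, 6), -3), Rational(1, 2)))) = Add(Rational(9, 8), Mul(Rational(-1, 8), Pow(Add(-24, -3), Rational(1, 2)))) = Add(Rational(9, 8), Mul(Rational(-1, 8), Pow(-27, Rational(1, 2)))) = Add(Rational(9, 8), Mul(Rational(-1, 8), Mul(3, I, Pow(3, Rational(1, 2))))) = Add(Rational(9, 8), Mul(Rational(-3, 8), I, Pow(3, Rational(1, 2)))))
Function('r')(Q) = Mul(2, Q, Add(-10, Q)) (Function('r')(Q) = Mul(Mul(2, Q), Add(-10, Q)) = Mul(2, Q, Add(-10, Q)))
Add(43336, Pow(Add(Function('r')(Function('K')(-4)), 53), 2)) = Add(43336, Pow(Add(Mul(2, Add(Rational(9, 8), Mul(Rational(-3, 8), I, Pow(3, Rational(1, 2)))), Add(-10, Add(Rational(9, 8), Mul(Rational(-3, 8), I, Pow(3, Rational(1, 2)))))), 53), 2)) = Add(43336, Pow(Add(Mul(2, Add(Rational(9, 8), Mul(Rational(-3, 8), I, Pow(3, Rational(1, 2)))), Add(Rational(-71, 8), Mul(Rational(-3, 8), I, Pow(3, Rational(1, 2))))), 53), 2)) = Add(43336, Pow(Add(Mul(2, Add(Rational(-71, 8), Mul(Rational(-3, 8), I, Pow(3, Rational(1, 2)))), Add(Rational(9, 8), Mul(Rational(-3, 8), I, Pow(3, Rational(1, 2))))), 53), 2)) = Add(43336, Pow(Add(53, Mul(2, Add(Rational(-71, 8), Mul(Rational(-3, 8), I, Pow(3, Rational(1, 2)))), Add(Rational(9, 8), Mul(Rational(-3, 8), I, Pow(3, Rational(1, 2)))))), 2))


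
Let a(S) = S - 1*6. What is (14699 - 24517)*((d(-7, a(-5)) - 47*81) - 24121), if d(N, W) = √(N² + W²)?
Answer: 274197104 - 9818*√170 ≈ 2.7407e+8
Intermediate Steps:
a(S) = -6 + S (a(S) = S - 6 = -6 + S)
(14699 - 24517)*((d(-7, a(-5)) - 47*81) - 24121) = (14699 - 24517)*((√((-7)² + (-6 - 5)²) - 47*81) - 24121) = -9818*((√(49 + (-11)²) - 3807) - 24121) = -9818*((√(49 + 121) - 3807) - 24121) = -9818*((√170 - 3807) - 24121) = -9818*((-3807 + √170) - 24121) = -9818*(-27928 + √170) = 274197104 - 9818*√170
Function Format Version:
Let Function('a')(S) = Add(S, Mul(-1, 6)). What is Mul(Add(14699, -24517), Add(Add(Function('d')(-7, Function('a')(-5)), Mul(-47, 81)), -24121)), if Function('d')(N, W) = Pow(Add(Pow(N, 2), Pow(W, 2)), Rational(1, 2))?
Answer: Add(274197104, Mul(-9818, Pow(170, Rational(1, 2)))) ≈ 2.7407e+8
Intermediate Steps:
Function('a')(S) = Add(-6, S) (Function('a')(S) = Add(S, -6) = Add(-6, S))
Mul(Add(14699, -24517), Add(Add(Function('d')(-7, Function('a')(-5)), Mul(-47, 81)), -24121)) = Mul(Add(14699, -24517), Add(Add(Pow(Add(Pow(-7, 2), Pow(Add(-6, -5), 2)), Rational(1, 2)), Mul(-47, 81)), -24121)) = Mul(-9818, Add(Add(Pow(Add(49, Pow(-11, 2)), Rational(1, 2)), -3807), -24121)) = Mul(-9818, Add(Add(Pow(Add(49, 121), Rational(1, 2)), -3807), -24121)) = Mul(-9818, Add(Add(Pow(170, Rational(1, 2)), -3807), -24121)) = Mul(-9818, Add(Add(-3807, Pow(170, Rational(1, 2))), -24121)) = Mul(-9818, Add(-27928, Pow(170, Rational(1, 2)))) = Add(274197104, Mul(-9818, Pow(170, Rational(1, 2))))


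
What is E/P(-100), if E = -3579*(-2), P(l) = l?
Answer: -3579/50 ≈ -71.580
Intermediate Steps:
E = 7158
E/P(-100) = 7158/(-100) = 7158*(-1/100) = -3579/50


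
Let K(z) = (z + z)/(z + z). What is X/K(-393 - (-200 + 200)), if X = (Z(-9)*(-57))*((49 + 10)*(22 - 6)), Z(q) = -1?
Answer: 53808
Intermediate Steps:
K(z) = 1 (K(z) = (2*z)/((2*z)) = (2*z)*(1/(2*z)) = 1)
X = 53808 (X = (-1*(-57))*((49 + 10)*(22 - 6)) = 57*(59*16) = 57*944 = 53808)
X/K(-393 - (-200 + 200)) = 53808/1 = 53808*1 = 53808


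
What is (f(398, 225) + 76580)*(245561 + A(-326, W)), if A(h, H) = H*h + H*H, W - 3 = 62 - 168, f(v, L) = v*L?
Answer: 48135835240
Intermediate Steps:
f(v, L) = L*v
W = -103 (W = 3 + (62 - 168) = 3 - 106 = -103)
A(h, H) = H² + H*h (A(h, H) = H*h + H² = H² + H*h)
(f(398, 225) + 76580)*(245561 + A(-326, W)) = (225*398 + 76580)*(245561 - 103*(-103 - 326)) = (89550 + 76580)*(245561 - 103*(-429)) = 166130*(245561 + 44187) = 166130*289748 = 48135835240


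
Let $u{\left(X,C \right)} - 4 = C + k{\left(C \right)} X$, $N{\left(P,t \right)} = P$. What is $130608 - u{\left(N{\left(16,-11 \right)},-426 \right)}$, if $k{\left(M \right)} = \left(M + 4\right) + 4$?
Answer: $137718$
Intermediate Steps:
$k{\left(M \right)} = 8 + M$ ($k{\left(M \right)} = \left(4 + M\right) + 4 = 8 + M$)
$u{\left(X,C \right)} = 4 + C + X \left(8 + C\right)$ ($u{\left(X,C \right)} = 4 + \left(C + \left(8 + C\right) X\right) = 4 + \left(C + X \left(8 + C\right)\right) = 4 + C + X \left(8 + C\right)$)
$130608 - u{\left(N{\left(16,-11 \right)},-426 \right)} = 130608 - \left(4 - 426 + 16 \left(8 - 426\right)\right) = 130608 - \left(4 - 426 + 16 \left(-418\right)\right) = 130608 - \left(4 - 426 - 6688\right) = 130608 - -7110 = 130608 + 7110 = 137718$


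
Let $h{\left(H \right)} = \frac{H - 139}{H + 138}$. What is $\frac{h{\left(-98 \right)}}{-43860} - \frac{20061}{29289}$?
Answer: $- \frac{3909786323}{5709402400} \approx -0.6848$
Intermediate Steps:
$h{\left(H \right)} = \frac{-139 + H}{138 + H}$
$\frac{h{\left(-98 \right)}}{-43860} - \frac{20061}{29289} = \frac{\frac{1}{138 - 98} \left(-139 - 98\right)}{-43860} - \frac{20061}{29289} = \frac{1}{40} \left(-237\right) \left(- \frac{1}{43860}\right) - \frac{6687}{9763} = \left(- \frac{237}{40}\right) \left(- \frac{1}{43860}\right) - \frac{6687}{9763} = \frac{79}{584800} - \frac{6687}{9763} = - \frac{3909786323}{5709402400}$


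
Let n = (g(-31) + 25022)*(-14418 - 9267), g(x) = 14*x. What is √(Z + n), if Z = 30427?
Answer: I*√582336353 ≈ 24132.0*I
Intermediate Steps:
n = -582366780 (n = (14*(-31) + 25022)*(-14418 - 9267) = (-434 + 25022)*(-23685) = 24588*(-23685) = -582366780)
√(Z + n) = √(30427 - 582366780) = √(-582336353) = I*√582336353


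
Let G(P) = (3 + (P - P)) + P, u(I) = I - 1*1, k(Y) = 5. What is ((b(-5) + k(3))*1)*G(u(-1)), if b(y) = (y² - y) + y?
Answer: 30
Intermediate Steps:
u(I) = -1 + I (u(I) = I - 1 = -1 + I)
b(y) = y²
G(P) = 3 + P (G(P) = (3 + 0) + P = 3 + P)
((b(-5) + k(3))*1)*G(u(-1)) = (((-5)² + 5)*1)*(3 + (-1 - 1)) = ((25 + 5)*1)*(3 - 2) = (30*1)*1 = 30*1 = 30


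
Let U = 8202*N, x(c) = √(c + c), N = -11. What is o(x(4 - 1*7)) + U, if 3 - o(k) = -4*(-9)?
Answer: -90255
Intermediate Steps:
x(c) = √2*√c (x(c) = √(2*c) = √2*√c)
o(k) = -33 (o(k) = 3 - (-4)*(-9) = 3 - 1*36 = 3 - 36 = -33)
U = -90222 (U = 8202*(-11) = -90222)
o(x(4 - 1*7)) + U = -33 - 90222 = -90255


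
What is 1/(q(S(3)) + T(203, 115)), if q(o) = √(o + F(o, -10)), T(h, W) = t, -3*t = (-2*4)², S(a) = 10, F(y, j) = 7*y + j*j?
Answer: -48/619 - 27*√5/1238 ≈ -0.12631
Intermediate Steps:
F(y, j) = j² + 7*y (F(y, j) = 7*y + j² = j² + 7*y)
t = -64/3 (t = -(-2*4)²/3 = -⅓*(-8)² = -⅓*64 = -64/3 ≈ -21.333)
T(h, W) = -64/3
q(o) = √(100 + 8*o) (q(o) = √(o + ((-10)² + 7*o)) = √(o + (100 + 7*o)) = √(100 + 8*o))
1/(q(S(3)) + T(203, 115)) = 1/(2*√(25 + 2*10) - 64/3) = 1/(2*√(25 + 20) - 64/3) = 1/(2*√45 - 64/3) = 1/(2*(3*√5) - 64/3) = 1/(6*√5 - 64/3) = 1/(-64/3 + 6*√5)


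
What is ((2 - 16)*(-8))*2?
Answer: 224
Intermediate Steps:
((2 - 16)*(-8))*2 = -14*(-8)*2 = 112*2 = 224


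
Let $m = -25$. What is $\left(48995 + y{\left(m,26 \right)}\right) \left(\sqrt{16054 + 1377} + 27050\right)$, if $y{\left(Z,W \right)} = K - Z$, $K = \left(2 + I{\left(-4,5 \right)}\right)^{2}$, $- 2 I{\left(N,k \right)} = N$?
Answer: $1326423800 + 49036 \sqrt{17431} \approx 1.3329 \cdot 10^{9}$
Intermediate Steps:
$I{\left(N,k \right)} = - \frac{N}{2}$
$K = 16$ ($K = \left(2 - -2\right)^{2} = \left(2 + 2\right)^{2} = 4^{2} = 16$)
$y{\left(Z,W \right)} = 16 - Z$
$\left(48995 + y{\left(m,26 \right)}\right) \left(\sqrt{16054 + 1377} + 27050\right) = \left(48995 + \left(16 - -25\right)\right) \left(\sqrt{16054 + 1377} + 27050\right) = \left(48995 + \left(16 + 25\right)\right) \left(\sqrt{17431} + 27050\right) = \left(48995 + 41\right) \left(27050 + \sqrt{17431}\right) = 49036 \left(27050 + \sqrt{17431}\right) = 1326423800 + 49036 \sqrt{17431}$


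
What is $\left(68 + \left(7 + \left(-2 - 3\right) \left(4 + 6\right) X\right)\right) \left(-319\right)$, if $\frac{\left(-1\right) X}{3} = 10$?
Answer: $-502425$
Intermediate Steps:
$X = -30$ ($X = \left(-3\right) 10 = -30$)
$\left(68 + \left(7 + \left(-2 - 3\right) \left(4 + 6\right) X\right)\right) \left(-319\right) = \left(68 + \left(7 + \left(-2 - 3\right) \left(4 + 6\right) \left(-30\right)\right)\right) \left(-319\right) = \left(68 + \left(7 + \left(-5\right) 10 \left(-30\right)\right)\right) \left(-319\right) = \left(68 + \left(7 - -1500\right)\right) \left(-319\right) = \left(68 + \left(7 + 1500\right)\right) \left(-319\right) = \left(68 + 1507\right) \left(-319\right) = 1575 \left(-319\right) = -502425$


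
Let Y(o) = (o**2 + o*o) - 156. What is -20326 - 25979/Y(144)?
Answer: -2683115/132 ≈ -20327.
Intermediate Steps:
Y(o) = -156 + 2*o**2 (Y(o) = (o**2 + o**2) - 156 = 2*o**2 - 156 = -156 + 2*o**2)
-20326 - 25979/Y(144) = -20326 - 25979/(-156 + 2*144**2) = -20326 - 25979/(-156 + 2*20736) = -20326 - 25979/(-156 + 41472) = -20326 - 25979/41316 = -20326 - 1*83/132 = -20326 - 83/132 = -2683115/132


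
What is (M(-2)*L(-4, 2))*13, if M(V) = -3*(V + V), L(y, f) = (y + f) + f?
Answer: 0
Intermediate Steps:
L(y, f) = y + 2*f (L(y, f) = (f + y) + f = y + 2*f)
M(V) = -6*V
(M(-2)*L(-4, 2))*13 = ((-6*(-2))*(-4 + 2*2))*13 = (12*(-4 + 4))*13 = (12*0)*13 = 0*13 = 0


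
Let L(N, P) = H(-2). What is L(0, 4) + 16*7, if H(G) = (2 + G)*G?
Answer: 112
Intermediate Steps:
H(G) = G*(2 + G)
L(N, P) = 0 (L(N, P) = -2*(2 - 2) = -2*0 = 0)
L(0, 4) + 16*7 = 0 + 16*7 = 0 + 112 = 112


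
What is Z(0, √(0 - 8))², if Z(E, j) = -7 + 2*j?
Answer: 17 - 56*I*√2 ≈ 17.0 - 79.196*I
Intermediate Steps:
Z(0, √(0 - 8))² = (-7 + 2*√(0 - 8))² = (-7 + 2*√(-8))² = (-7 + 2*(2*I*√2))² = (-7 + 4*I*√2)²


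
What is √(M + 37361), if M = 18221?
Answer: √55582 ≈ 235.76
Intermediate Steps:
√(M + 37361) = √(18221 + 37361) = √55582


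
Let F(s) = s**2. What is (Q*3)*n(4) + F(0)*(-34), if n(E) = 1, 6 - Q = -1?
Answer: 21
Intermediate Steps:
Q = 7 (Q = 6 - 1*(-1) = 6 + 1 = 7)
(Q*3)*n(4) + F(0)*(-34) = (7*3)*1 + 0**2*(-34) = 21*1 + 0*(-34) = 21 + 0 = 21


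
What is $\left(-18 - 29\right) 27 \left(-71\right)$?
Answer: $90099$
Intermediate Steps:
$\left(-18 - 29\right) 27 \left(-71\right) = \left(-47\right) 27 \left(-71\right) = \left(-1269\right) \left(-71\right) = 90099$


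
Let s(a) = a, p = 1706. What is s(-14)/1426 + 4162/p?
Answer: 1477782/608189 ≈ 2.4298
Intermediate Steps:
s(-14)/1426 + 4162/p = -14/1426 + 4162/1706 = -14*1/1426 + 4162*(1/1706) = -7/713 + 2081/853 = 1477782/608189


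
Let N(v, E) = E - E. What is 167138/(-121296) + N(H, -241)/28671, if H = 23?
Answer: -83569/60648 ≈ -1.3779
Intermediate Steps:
N(v, E) = 0
167138/(-121296) + N(H, -241)/28671 = 167138/(-121296) + 0/28671 = 167138*(-1/121296) + 0*(1/28671) = -83569/60648 + 0 = -83569/60648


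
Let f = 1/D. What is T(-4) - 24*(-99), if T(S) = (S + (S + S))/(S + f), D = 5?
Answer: 45204/19 ≈ 2379.2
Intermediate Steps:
f = ⅕ (f = 1/5 = ⅕ ≈ 0.20000)
T(S) = 3*S/(⅕ + S) (T(S) = (S + (S + S))/(S + ⅕) = (S + 2*S)/(⅕ + S) = (3*S)/(⅕ + S) = 3*S/(⅕ + S))
T(-4) - 24*(-99) = 15*(-4)/(1 + 5*(-4)) - 24*(-99) = 15*(-4)/(1 - 20) + 2376 = 15*(-4)/(-19) + 2376 = 15*(-4)*(-1/19) + 2376 = 60/19 + 2376 = 45204/19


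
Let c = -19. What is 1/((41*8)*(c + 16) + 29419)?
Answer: 1/28435 ≈ 3.5168e-5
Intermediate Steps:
1/((41*8)*(c + 16) + 29419) = 1/((41*8)*(-19 + 16) + 29419) = 1/(328*(-3) + 29419) = 1/(-984 + 29419) = 1/28435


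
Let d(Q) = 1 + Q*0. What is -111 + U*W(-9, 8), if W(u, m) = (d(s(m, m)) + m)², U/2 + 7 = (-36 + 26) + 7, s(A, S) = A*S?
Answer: -1731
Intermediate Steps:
d(Q) = 1 (d(Q) = 1 + 0 = 1)
U = -20 (U = -14 + 2*((-36 + 26) + 7) = -14 + 2*(-10 + 7) = -14 + 2*(-3) = -14 - 6 = -20)
W(u, m) = (1 + m)²
-111 + U*W(-9, 8) = -111 - 20*(1 + 8)² = -111 - 20*9² = -111 - 20*81 = -111 - 1620 = -1731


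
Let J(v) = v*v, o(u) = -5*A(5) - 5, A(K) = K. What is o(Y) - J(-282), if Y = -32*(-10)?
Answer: -79554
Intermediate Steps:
Y = 320
o(u) = -30 (o(u) = -5*5 - 5 = -25 - 5 = -30)
J(v) = v²
o(Y) - J(-282) = -30 - 1*(-282)² = -30 - 1*79524 = -30 - 79524 = -79554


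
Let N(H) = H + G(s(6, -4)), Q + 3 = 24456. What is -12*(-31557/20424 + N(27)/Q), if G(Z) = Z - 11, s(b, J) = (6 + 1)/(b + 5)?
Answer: 942728771/50867674 ≈ 18.533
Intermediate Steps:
Q = 24453 (Q = -3 + 24456 = 24453)
s(b, J) = 7/(5 + b)
G(Z) = -11 + Z
N(H) = -114/11 + H (N(H) = H + (-11 + 7/(5 + 6)) = H + (-11 + 7/11) = H - 114/11 = -114/11 + H)
-12*(-31557/20424 + N(27)/Q) = -12*(-31557/20424 + (-114/11 + 27)/24453) = -12*(-31557*1/20424 + (183/11)*(1/24453)) = -12*(-10519/6808 + 61/89661) = -12*(-942728771/610412088) = 942728771/50867674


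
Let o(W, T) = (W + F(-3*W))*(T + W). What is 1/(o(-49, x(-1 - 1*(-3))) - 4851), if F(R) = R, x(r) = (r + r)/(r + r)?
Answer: -1/9555 ≈ -0.00010466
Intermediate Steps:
x(r) = 1 (x(r) = (2*r)/((2*r)) = (2*r)*(1/(2*r)) = 1)
o(W, T) = -2*W*(T + W) (o(W, T) = (W - 3*W)*(T + W) = (-2*W)*(T + W) = -2*W*(T + W))
1/(o(-49, x(-1 - 1*(-3))) - 4851) = 1/(2*(-49)*(-1*1 - 1*(-49)) - 4851) = 1/(2*(-49)*(-1 + 49) - 4851) = 1/(2*(-49)*48 - 4851) = 1/(-4704 - 4851) = 1/(-9555) = -1/9555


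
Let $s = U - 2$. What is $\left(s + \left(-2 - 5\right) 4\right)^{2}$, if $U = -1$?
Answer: $961$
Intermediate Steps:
$s = -3$ ($s = -1 - 2 = -3$)
$\left(s + \left(-2 - 5\right) 4\right)^{2} = \left(-3 + \left(-2 - 5\right) 4\right)^{2} = \left(-3 - 28\right)^{2} = \left(-31\right)^{2} = 961$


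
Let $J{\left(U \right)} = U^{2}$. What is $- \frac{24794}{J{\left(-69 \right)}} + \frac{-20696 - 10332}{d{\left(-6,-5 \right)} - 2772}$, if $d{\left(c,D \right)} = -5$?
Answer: $\frac{3429190}{574839} \approx 5.9655$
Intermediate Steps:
$- \frac{24794}{J{\left(-69 \right)}} + \frac{-20696 - 10332}{d{\left(-6,-5 \right)} - 2772} = - \frac{24794}{\left(-69\right)^{2}} + \frac{-20696 - 10332}{-5 - 2772} = - \frac{24794}{4761} + \frac{-20696 - 10332}{-5 - 2772} = \left(-24794\right) \frac{1}{4761} - \frac{31028}{-2777} = - \frac{1078}{207} - - \frac{31028}{2777} = - \frac{1078}{207} + \frac{31028}{2777} = \frac{3429190}{574839}$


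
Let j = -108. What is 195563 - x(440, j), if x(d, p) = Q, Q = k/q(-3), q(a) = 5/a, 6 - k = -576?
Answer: 979561/5 ≈ 1.9591e+5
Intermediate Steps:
k = 582 (k = 6 - 1*(-576) = 6 + 576 = 582)
Q = -1746/5 (Q = 582/((5/(-3))) = 582/((5*(-1/3))) = 582/(-5/3) = 582*(-3/5) = -1746/5 ≈ -349.20)
x(d, p) = -1746/5
195563 - x(440, j) = 195563 - 1*(-1746/5) = 195563 + 1746/5 = 979561/5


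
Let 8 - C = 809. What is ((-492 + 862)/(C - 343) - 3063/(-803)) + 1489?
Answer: 62320455/41756 ≈ 1492.5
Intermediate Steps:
C = -801 (C = 8 - 1*809 = 8 - 809 = -801)
((-492 + 862)/(C - 343) - 3063/(-803)) + 1489 = ((-492 + 862)/(-801 - 343) - 3063/(-803)) + 1489 = (370/(-1144) - 3063*(-1/803)) + 1489 = (370*(-1/1144) + 3063/803) + 1489 = (-185/572 + 3063/803) + 1489 = 145771/41756 + 1489 = 62320455/41756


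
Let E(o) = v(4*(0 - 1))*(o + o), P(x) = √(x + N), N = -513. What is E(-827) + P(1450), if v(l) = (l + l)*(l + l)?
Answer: -105856 + √937 ≈ -1.0583e+5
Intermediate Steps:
P(x) = √(-513 + x) (P(x) = √(x - 513) = √(-513 + x))
v(l) = 4*l² (v(l) = (2*l)*(2*l) = 4*l²)
E(o) = 128*o (E(o) = (4*(4*(0 - 1))²)*(o + o) = (4*(4*(-1))²)*(2*o) = (4*(-4)²)*(2*o) = (4*16)*(2*o) = 64*(2*o) = 128*o)
E(-827) + P(1450) = 128*(-827) + √(-513 + 1450) = -105856 + √937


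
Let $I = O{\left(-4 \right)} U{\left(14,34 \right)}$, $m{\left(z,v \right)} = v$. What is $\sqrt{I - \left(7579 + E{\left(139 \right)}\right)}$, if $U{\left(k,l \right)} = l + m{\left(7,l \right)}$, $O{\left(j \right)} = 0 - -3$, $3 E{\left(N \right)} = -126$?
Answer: $i \sqrt{7333} \approx 85.633 i$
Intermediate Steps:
$E{\left(N \right)} = -42$ ($E{\left(N \right)} = \frac{1}{3} \left(-126\right) = -42$)
$O{\left(j \right)} = 3$ ($O{\left(j \right)} = 0 + 3 = 3$)
$U{\left(k,l \right)} = 2 l$ ($U{\left(k,l \right)} = l + l = 2 l$)
$I = 204$ ($I = 3 \cdot 2 \cdot 34 = 3 \cdot 68 = 204$)
$\sqrt{I - \left(7579 + E{\left(139 \right)}\right)} = \sqrt{204 - 7537} = \sqrt{-7333} = i \sqrt{7333}$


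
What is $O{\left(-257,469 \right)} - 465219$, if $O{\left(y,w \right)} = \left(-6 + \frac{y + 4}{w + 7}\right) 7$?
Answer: $- \frac{31638001}{68} \approx -4.6526 \cdot 10^{5}$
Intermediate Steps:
$O{\left(y,w \right)} = -42 + \frac{7 \left(4 + y\right)}{7 + w}$ ($O{\left(y,w \right)} = \left(-6 + \frac{4 + y}{7 + w}\right) 7 = -42 + \frac{7 \left(4 + y\right)}{7 + w}$)
$O{\left(-257,469 \right)} - 465219 = \frac{7 \left(-38 - 257 - 2814\right)}{7 + 469} - 465219 = \frac{7 \left(-38 - 257 - 2814\right)}{476} - 465219 = 7 \cdot \frac{1}{476} \left(-3109\right) - 465219 = - \frac{3109}{68} - 465219 = - \frac{31638001}{68}$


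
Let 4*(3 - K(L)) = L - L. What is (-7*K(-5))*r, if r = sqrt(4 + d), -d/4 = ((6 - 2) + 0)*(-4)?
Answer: -42*sqrt(17) ≈ -173.17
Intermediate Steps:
d = 64 (d = -4*((6 - 2) + 0)*(-4) = -4*(4 + 0)*(-4) = -16*(-4) = -4*(-16) = 64)
K(L) = 3 (K(L) = 3 - (L - L)/4 = 3 - 1/4*0 = 3 + 0 = 3)
r = 2*sqrt(17) (r = sqrt(4 + 64) = sqrt(68) = 2*sqrt(17) ≈ 8.2462)
(-7*K(-5))*r = (-7*3)*(2*sqrt(17)) = -42*sqrt(17)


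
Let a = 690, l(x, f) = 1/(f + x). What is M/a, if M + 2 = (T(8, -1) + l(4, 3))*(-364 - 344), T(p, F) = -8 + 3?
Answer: 523/105 ≈ 4.9809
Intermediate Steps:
T(p, F) = -5
M = 24058/7 (M = -2 + (-5 + 1/(3 + 4))*(-364 - 344) = -2 + (-5 + 1/7)*(-708) = -2 + (-5 + ⅐)*(-708) = -2 - 34/7*(-708) = -2 + 24072/7 = 24058/7 ≈ 3436.9)
M/a = (24058/7)/690 = (24058/7)*(1/690) = 523/105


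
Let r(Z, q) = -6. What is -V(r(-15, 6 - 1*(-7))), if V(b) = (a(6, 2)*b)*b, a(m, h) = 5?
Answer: -180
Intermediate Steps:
V(b) = 5*b² (V(b) = (5*b)*b = 5*b²)
-V(r(-15, 6 - 1*(-7))) = -5*(-6)² = -5*36 = -1*180 = -180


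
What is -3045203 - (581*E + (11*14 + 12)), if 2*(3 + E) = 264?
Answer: -3120318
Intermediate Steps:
E = 129 (E = -3 + (½)*264 = -3 + 132 = 129)
-3045203 - (581*E + (11*14 + 12)) = -3045203 - (581*129 + (11*14 + 12)) = -3045203 - (74949 + (154 + 12)) = -3045203 - (74949 + 166) = -3045203 - 1*75115 = -3045203 - 75115 = -3120318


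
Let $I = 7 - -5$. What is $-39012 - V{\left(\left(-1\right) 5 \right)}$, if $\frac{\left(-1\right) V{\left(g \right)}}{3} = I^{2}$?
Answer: $-38580$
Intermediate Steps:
$I = 12$ ($I = 7 + 5 = 12$)
$V{\left(g \right)} = -432$ ($V{\left(g \right)} = - 3 \cdot 12^{2} = \left(-3\right) 144 = -432$)
$-39012 - V{\left(\left(-1\right) 5 \right)} = -39012 - -432 = -39012 + 432 = -38580$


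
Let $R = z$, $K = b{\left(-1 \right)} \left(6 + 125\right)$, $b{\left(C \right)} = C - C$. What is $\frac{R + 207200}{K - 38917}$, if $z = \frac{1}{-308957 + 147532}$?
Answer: $- \frac{33447259999}{6282176725} \approx -5.3242$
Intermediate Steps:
$b{\left(C \right)} = 0$
$z = - \frac{1}{161425}$ ($z = \frac{1}{-161425} = - \frac{1}{161425} \approx -6.1948 \cdot 10^{-6}$)
$K = 0$ ($K = 0 \left(6 + 125\right) = 0 \cdot 131 = 0$)
$R = - \frac{1}{161425} \approx -6.1948 \cdot 10^{-6}$
$\frac{R + 207200}{K - 38917} = \frac{- \frac{1}{161425} + 207200}{0 - 38917} = \frac{33447259999}{161425 \left(-38917\right)} = \frac{33447259999}{161425} \left(- \frac{1}{38917}\right) = - \frac{33447259999}{6282176725}$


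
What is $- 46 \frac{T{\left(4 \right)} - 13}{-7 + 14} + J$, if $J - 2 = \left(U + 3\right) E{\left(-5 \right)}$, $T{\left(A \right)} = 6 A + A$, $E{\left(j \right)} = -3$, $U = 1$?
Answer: $- \frac{760}{7} \approx -108.57$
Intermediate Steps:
$T{\left(A \right)} = 7 A$
$J = -10$ ($J = 2 + \left(1 + 3\right) \left(-3\right) = 2 + 4 \left(-3\right) = 2 - 12 = -10$)
$- 46 \frac{T{\left(4 \right)} - 13}{-7 + 14} + J = - 46 \frac{7 \cdot 4 - 13}{-7 + 14} - 10 = - 46 \frac{28 - 13}{7} - 10 = - 46 \cdot 15 \cdot \frac{1}{7} - 10 = \left(-46\right) \frac{15}{7} - 10 = - \frac{690}{7} - 10 = - \frac{760}{7}$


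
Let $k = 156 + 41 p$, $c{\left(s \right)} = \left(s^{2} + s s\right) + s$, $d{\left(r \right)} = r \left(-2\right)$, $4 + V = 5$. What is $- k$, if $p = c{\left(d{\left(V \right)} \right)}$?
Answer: $-402$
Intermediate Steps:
$V = 1$ ($V = -4 + 5 = 1$)
$d{\left(r \right)} = - 2 r$
$c{\left(s \right)} = s + 2 s^{2}$ ($c{\left(s \right)} = \left(s^{2} + s^{2}\right) + s = 2 s^{2} + s = s + 2 s^{2}$)
$p = 6$ ($p = \left(-2\right) 1 \left(1 + 2 \left(\left(-2\right) 1\right)\right) = - 2 \left(1 + 2 \left(-2\right)\right) = - 2 \left(1 - 4\right) = \left(-2\right) \left(-3\right) = 6$)
$k = 402$ ($k = 156 + 41 \cdot 6 = 156 + 246 = 402$)
$- k = \left(-1\right) 402 = -402$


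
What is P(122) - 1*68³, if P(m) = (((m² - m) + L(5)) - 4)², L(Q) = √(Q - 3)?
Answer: 217484134 + 29516*√2 ≈ 2.1753e+8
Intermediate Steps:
L(Q) = √(-3 + Q)
P(m) = (-4 + √2 + m² - m)² (P(m) = (((m² - m) + √(-3 + 5)) - 4)² = (((m² - m) + √2) - 4)² = ((√2 + m² - m) - 4)² = (-4 + √2 + m² - m)²)
P(122) - 1*68³ = (-4 + √2 + 122² - 1*122)² - 1*68³ = (-4 + √2 + 14884 - 122)² - 1*314432 = (14758 + √2)² - 314432 = -314432 + (14758 + √2)²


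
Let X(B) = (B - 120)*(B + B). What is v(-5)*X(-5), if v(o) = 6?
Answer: 7500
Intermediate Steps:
X(B) = 2*B*(-120 + B) (X(B) = (-120 + B)*(2*B) = 2*B*(-120 + B))
v(-5)*X(-5) = 6*(2*(-5)*(-120 - 5)) = 6*(2*(-5)*(-125)) = 6*1250 = 7500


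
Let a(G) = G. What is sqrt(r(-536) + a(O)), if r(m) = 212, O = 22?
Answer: 3*sqrt(26) ≈ 15.297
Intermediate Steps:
sqrt(r(-536) + a(O)) = sqrt(212 + 22) = sqrt(234) = 3*sqrt(26)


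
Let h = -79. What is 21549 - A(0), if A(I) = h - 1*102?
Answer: 21730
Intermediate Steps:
A(I) = -181 (A(I) = -79 - 1*102 = -79 - 102 = -181)
21549 - A(0) = 21549 - 1*(-181) = 21549 + 181 = 21730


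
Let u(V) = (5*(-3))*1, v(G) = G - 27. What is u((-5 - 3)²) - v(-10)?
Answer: 22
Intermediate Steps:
v(G) = -27 + G
u(V) = -15 (u(V) = -15*1 = -15)
u((-5 - 3)²) - v(-10) = -15 - (-27 - 10) = -15 - 1*(-37) = -15 + 37 = 22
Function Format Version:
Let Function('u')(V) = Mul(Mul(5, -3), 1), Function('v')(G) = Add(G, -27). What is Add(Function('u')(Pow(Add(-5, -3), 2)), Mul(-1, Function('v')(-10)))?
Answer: 22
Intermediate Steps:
Function('v')(G) = Add(-27, G)
Function('u')(V) = -15 (Function('u')(V) = Mul(-15, 1) = -15)
Add(Function('u')(Pow(Add(-5, -3), 2)), Mul(-1, Function('v')(-10))) = Add(-15, Mul(-1, Add(-27, -10))) = Add(-15, Mul(-1, -37)) = Add(-15, 37) = 22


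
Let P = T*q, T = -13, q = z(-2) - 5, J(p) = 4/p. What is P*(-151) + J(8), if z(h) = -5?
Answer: -39259/2 ≈ -19630.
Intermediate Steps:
q = -10 (q = -5 - 5 = -10)
P = 130 (P = -13*(-10) = 130)
P*(-151) + J(8) = 130*(-151) + 4/8 = -19630 + 4*(⅛) = -19630 + ½ = -39259/2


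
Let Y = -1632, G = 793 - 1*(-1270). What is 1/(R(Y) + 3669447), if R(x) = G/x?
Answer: 1632/5988535441 ≈ 2.7252e-7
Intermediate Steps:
G = 2063 (G = 793 + 1270 = 2063)
R(x) = 2063/x
1/(R(Y) + 3669447) = 1/(2063/(-1632) + 3669447) = 1/(2063*(-1/1632) + 3669447) = 1/(-2063/1632 + 3669447) = 1/(5988535441/1632) = 1632/5988535441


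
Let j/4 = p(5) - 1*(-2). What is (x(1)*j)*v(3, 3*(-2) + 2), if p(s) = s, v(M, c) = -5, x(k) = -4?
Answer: 560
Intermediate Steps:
j = 28 (j = 4*(5 - 1*(-2)) = 4*(5 + 2) = 4*7 = 28)
(x(1)*j)*v(3, 3*(-2) + 2) = -4*28*(-5) = -112*(-5) = 560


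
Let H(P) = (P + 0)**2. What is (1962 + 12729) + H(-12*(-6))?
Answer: 19875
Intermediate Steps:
H(P) = P**2
(1962 + 12729) + H(-12*(-6)) = (1962 + 12729) + (-12*(-6))**2 = 14691 + 72**2 = 14691 + 5184 = 19875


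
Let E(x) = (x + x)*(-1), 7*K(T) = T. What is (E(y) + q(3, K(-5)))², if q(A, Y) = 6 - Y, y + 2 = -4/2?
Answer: 10609/49 ≈ 216.51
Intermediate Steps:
K(T) = T/7
y = -4 (y = -2 - 4/2 = -2 - 4*½ = -2 - 2 = -4)
E(x) = -2*x (E(x) = (2*x)*(-1) = -2*x)
(E(y) + q(3, K(-5)))² = (-2*(-4) + (6 - (-5)/7))² = (8 + (6 - 1*(-5/7)))² = (8 + (6 + 5/7))² = (8 + 47/7)² = (103/7)² = 10609/49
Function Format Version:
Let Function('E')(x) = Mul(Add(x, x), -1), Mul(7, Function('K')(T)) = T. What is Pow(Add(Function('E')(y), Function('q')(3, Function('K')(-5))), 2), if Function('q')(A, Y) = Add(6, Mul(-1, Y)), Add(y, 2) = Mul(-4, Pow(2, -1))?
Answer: Rational(10609, 49) ≈ 216.51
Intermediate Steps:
Function('K')(T) = Mul(Rational(1, 7), T)
y = -4 (y = Add(-2, Mul(-4, Pow(2, -1))) = Add(-2, Mul(-4, Rational(1, 2))) = Add(-2, -2) = -4)
Function('E')(x) = Mul(-2, x) (Function('E')(x) = Mul(Mul(2, x), -1) = Mul(-2, x))
Pow(Add(Function('E')(y), Function('q')(3, Function('K')(-5))), 2) = Pow(Add(Mul(-2, -4), Add(6, Mul(-1, Mul(Rational(1, 7), -5)))), 2) = Pow(Add(8, Add(6, Mul(-1, Rational(-5, 7)))), 2) = Pow(Add(8, Add(6, Rational(5, 7))), 2) = Pow(Add(8, Rational(47, 7)), 2) = Pow(Rational(103, 7), 2) = Rational(10609, 49)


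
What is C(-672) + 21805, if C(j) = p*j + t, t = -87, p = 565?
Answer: -357962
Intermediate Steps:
C(j) = -87 + 565*j (C(j) = 565*j - 87 = -87 + 565*j)
C(-672) + 21805 = (-87 + 565*(-672)) + 21805 = (-87 - 379680) + 21805 = -379767 + 21805 = -357962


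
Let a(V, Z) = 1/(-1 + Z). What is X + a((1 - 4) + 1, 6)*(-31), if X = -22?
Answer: -141/5 ≈ -28.200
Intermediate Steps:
X + a((1 - 4) + 1, 6)*(-31) = -22 - 31/(-1 + 6) = -22 - 31/5 = -141/5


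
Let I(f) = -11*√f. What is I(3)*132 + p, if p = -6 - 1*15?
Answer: -21 - 1452*√3 ≈ -2535.9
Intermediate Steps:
p = -21 (p = -6 - 15 = -21)
I(3)*132 + p = -11*√3*132 - 21 = -1452*√3 - 21 = -21 - 1452*√3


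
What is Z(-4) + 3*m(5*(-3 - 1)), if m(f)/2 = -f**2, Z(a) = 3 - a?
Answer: -2393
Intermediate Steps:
m(f) = -2*f**2 (m(f) = 2*(-f**2) = -2*f**2)
Z(-4) + 3*m(5*(-3 - 1)) = (3 - 1*(-4)) + 3*(-2*25*(-3 - 1)**2) = (3 + 4) + 3*(-2*(5*(-4))**2) = 7 + 3*(-2*(-20)**2) = 7 + 3*(-2*400) = 7 + 3*(-800) = 7 - 2400 = -2393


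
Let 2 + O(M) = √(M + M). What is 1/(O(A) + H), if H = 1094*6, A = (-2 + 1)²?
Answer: 3281/21529921 - √2/43059842 ≈ 0.00015236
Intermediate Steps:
A = 1 (A = (-1)² = 1)
O(M) = -2 + √2*√M (O(M) = -2 + √(M + M) = -2 + √(2*M) = -2 + √2*√M)
H = 6564
1/(O(A) + H) = 1/((-2 + √2*√1) + 6564) = 1/((-2 + √2*1) + 6564) = 1/((-2 + √2) + 6564) = 1/(6562 + √2)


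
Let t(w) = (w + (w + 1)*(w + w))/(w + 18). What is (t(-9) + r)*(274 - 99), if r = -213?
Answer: -34650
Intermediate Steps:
t(w) = (w + 2*w*(1 + w))/(18 + w) (t(w) = (w + (1 + w)*(2*w))/(18 + w) = (w + 2*w*(1 + w))/(18 + w))
(t(-9) + r)*(274 - 99) = (-9*(3 + 2*(-9))/(18 - 9) - 213)*(274 - 99) = (-9*(3 - 18)/9 - 213)*175 = (-9*⅑*(-15) - 213)*175 = (15 - 213)*175 = -198*175 = -34650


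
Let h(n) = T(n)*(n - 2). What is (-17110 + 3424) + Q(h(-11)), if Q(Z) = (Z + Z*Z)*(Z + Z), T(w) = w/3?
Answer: 5601586/27 ≈ 2.0747e+5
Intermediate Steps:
T(w) = w/3 (T(w) = w*(⅓) = w/3)
h(n) = n*(-2 + n)/3 (h(n) = (n/3)*(n - 2) = (n/3)*(-2 + n) = n*(-2 + n)/3)
Q(Z) = 2*Z*(Z + Z²) (Q(Z) = (Z + Z²)*(2*Z) = 2*Z*(Z + Z²))
(-17110 + 3424) + Q(h(-11)) = (-17110 + 3424) + 2*((⅓)*(-11)*(-2 - 11))²*(1 + (⅓)*(-11)*(-2 - 11)) = -13686 + 2*((⅓)*(-11)*(-13))²*(1 + (⅓)*(-11)*(-13)) = -13686 + 2*(143/3)²*(1 + 143/3) = -13686 + 2*(20449/9)*(146/3) = -13686 + 5971108/27 = 5601586/27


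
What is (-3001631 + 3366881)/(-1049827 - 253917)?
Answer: -182625/651872 ≈ -0.28015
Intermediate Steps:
(-3001631 + 3366881)/(-1049827 - 253917) = 365250/(-1303744) = 365250*(-1/1303744) = -182625/651872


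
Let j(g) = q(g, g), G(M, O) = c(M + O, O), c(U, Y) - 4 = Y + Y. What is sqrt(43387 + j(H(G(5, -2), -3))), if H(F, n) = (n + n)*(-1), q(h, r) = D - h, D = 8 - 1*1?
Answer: 2*sqrt(10847) ≈ 208.30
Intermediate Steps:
c(U, Y) = 4 + 2*Y (c(U, Y) = 4 + (Y + Y) = 4 + 2*Y)
G(M, O) = 4 + 2*O
D = 7 (D = 8 - 1 = 7)
q(h, r) = 7 - h
H(F, n) = -2*n (H(F, n) = (2*n)*(-1) = -2*n)
j(g) = 7 - g
sqrt(43387 + j(H(G(5, -2), -3))) = sqrt(43387 + (7 - (-2)*(-3))) = sqrt(43387 + (7 - 1*6)) = sqrt(43387 + (7 - 6)) = sqrt(43387 + 1) = sqrt(43388) = 2*sqrt(10847)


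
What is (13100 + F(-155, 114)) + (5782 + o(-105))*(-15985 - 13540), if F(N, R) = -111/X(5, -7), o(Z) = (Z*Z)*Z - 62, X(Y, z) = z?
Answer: 238070057686/7 ≈ 3.4010e+10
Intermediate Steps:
o(Z) = -62 + Z³ (o(Z) = Z²*Z - 62 = Z³ - 62 = -62 + Z³)
F(N, R) = 111/7 (F(N, R) = -111/(-7) = -111*(-⅐) = 111/7)
(13100 + F(-155, 114)) + (5782 + o(-105))*(-15985 - 13540) = (13100 + 111/7) + (5782 + (-62 + (-105)³))*(-15985 - 13540) = 91811/7 + (5782 + (-62 - 1157625))*(-29525) = 91811/7 + (5782 - 1157687)*(-29525) = 91811/7 - 1151905*(-29525) = 91811/7 + 34009995125 = 238070057686/7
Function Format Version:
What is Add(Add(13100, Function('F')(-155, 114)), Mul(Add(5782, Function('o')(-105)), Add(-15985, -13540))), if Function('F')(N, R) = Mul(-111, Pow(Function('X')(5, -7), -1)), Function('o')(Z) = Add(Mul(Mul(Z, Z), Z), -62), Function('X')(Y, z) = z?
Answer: Rational(238070057686, 7) ≈ 3.4010e+10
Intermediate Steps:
Function('o')(Z) = Add(-62, Pow(Z, 3)) (Function('o')(Z) = Add(Mul(Pow(Z, 2), Z), -62) = Add(Pow(Z, 3), -62) = Add(-62, Pow(Z, 3)))
Function('F')(N, R) = Rational(111, 7) (Function('F')(N, R) = Mul(-111, Pow(-7, -1)) = Mul(-111, Rational(-1, 7)) = Rational(111, 7))
Add(Add(13100, Function('F')(-155, 114)), Mul(Add(5782, Function('o')(-105)), Add(-15985, -13540))) = Add(Add(13100, Rational(111, 7)), Mul(Add(5782, Add(-62, Pow(-105, 3))), Add(-15985, -13540))) = Add(Rational(91811, 7), Mul(Add(5782, Add(-62, -1157625)), -29525)) = Add(Rational(91811, 7), Mul(Add(5782, -1157687), -29525)) = Add(Rational(91811, 7), Mul(-1151905, -29525)) = Add(Rational(91811, 7), 34009995125) = Rational(238070057686, 7)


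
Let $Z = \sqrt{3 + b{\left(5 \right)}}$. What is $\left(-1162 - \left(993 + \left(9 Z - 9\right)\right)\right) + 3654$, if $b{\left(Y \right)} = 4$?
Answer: $1508 - 9 \sqrt{7} \approx 1484.2$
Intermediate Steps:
$Z = \sqrt{7}$ ($Z = \sqrt{3 + 4} = \sqrt{7} \approx 2.6458$)
$\left(-1162 - \left(993 + \left(9 Z - 9\right)\right)\right) + 3654 = \left(-1162 - \left(993 - \left(9 - 9 \sqrt{7}\right)\right)\right) + 3654 = \left(-1162 - \left(984 + 9 \sqrt{7}\right)\right) + 3654 = \left(-2146 - 9 \sqrt{7}\right) + 3654 = 1508 - 9 \sqrt{7}$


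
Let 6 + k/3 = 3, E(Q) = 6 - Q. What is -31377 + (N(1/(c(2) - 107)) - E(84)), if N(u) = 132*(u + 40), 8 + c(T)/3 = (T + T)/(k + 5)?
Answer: -1743339/67 ≈ -26020.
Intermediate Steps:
k = -9 (k = -18 + 3*3 = -18 + 9 = -9)
c(T) = -24 - 3*T/2 (c(T) = -24 + 3*((T + T)/(-9 + 5)) = -24 + 3*((2*T)/(-4)) = -24 + 3*((2*T)*(-¼)) = -24 + 3*(-T/2) = -24 - 3*T/2)
N(u) = 5280 + 132*u (N(u) = 132*(40 + u) = 5280 + 132*u)
-31377 + (N(1/(c(2) - 107)) - E(84)) = -31377 + ((5280 + 132/((-24 - 3/2*2) - 107)) - (6 - 1*84)) = -31377 + ((5280 + 132/((-24 - 3) - 107)) - (6 - 84)) = -31377 + ((5280 + 132/(-27 - 107)) - 1*(-78)) = -31377 + ((5280 + 132/(-134)) + 78) = -31377 + ((5280 + 132*(-1/134)) + 78) = -31377 + ((5280 - 66/67) + 78) = -31377 + (353694/67 + 78) = -31377 + 358920/67 = -1743339/67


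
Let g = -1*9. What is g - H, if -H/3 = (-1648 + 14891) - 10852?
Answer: 7164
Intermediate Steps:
g = -9
H = -7173 (H = -3*((-1648 + 14891) - 10852) = -3*(13243 - 10852) = -3*2391 = -7173)
g - H = -9 - 1*(-7173) = -9 + 7173 = 7164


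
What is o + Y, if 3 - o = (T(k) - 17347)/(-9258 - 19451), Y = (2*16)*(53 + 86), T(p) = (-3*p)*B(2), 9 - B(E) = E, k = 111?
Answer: 127764081/28709 ≈ 4450.3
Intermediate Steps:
B(E) = 9 - E
T(p) = -21*p (T(p) = (-3*p)*(9 - 1*2) = (-3*p)*(9 - 2) = -3*p*7 = -21*p)
Y = 4448 (Y = 32*139 = 4448)
o = 66449/28709 (o = 3 - (-21*111 - 17347)/(-9258 - 19451) = 3 - (-2331 - 17347)/(-28709) = 3 - (-19678)*(-1)/28709 = 3 - 1*19678/28709 = 3 - 19678/28709 = 66449/28709 ≈ 2.3146)
o + Y = 66449/28709 + 4448 = 127764081/28709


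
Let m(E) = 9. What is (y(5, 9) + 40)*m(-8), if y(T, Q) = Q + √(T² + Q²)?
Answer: 441 + 9*√106 ≈ 533.66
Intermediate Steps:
y(T, Q) = Q + √(Q² + T²)
(y(5, 9) + 40)*m(-8) = ((9 + √(9² + 5²)) + 40)*9 = ((9 + √(81 + 25)) + 40)*9 = ((9 + √106) + 40)*9 = (49 + √106)*9 = 441 + 9*√106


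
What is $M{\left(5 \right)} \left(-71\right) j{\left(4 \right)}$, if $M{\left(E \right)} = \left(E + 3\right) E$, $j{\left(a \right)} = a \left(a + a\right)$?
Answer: $-90880$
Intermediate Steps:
$j{\left(a \right)} = 2 a^{2}$ ($j{\left(a \right)} = a 2 a = 2 a^{2}$)
$M{\left(E \right)} = E \left(3 + E\right)$ ($M{\left(E \right)} = \left(3 + E\right) E = E \left(3 + E\right)$)
$M{\left(5 \right)} \left(-71\right) j{\left(4 \right)} = 5 \left(3 + 5\right) \left(-71\right) 2 \cdot 4^{2} = 5 \cdot 8 \left(-71\right) 2 \cdot 16 = 40 \left(-71\right) 32 = \left(-2840\right) 32 = -90880$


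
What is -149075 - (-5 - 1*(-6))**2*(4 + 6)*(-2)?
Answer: -149055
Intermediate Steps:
-149075 - (-5 - 1*(-6))**2*(4 + 6)*(-2) = -149075 - (-5 + 6)**2*10*(-2) = -149075 - 1**2*(-20) = -149075 - (-20) = -149075 - 1*(-20) = -149075 + 20 = -149055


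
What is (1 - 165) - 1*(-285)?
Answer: 121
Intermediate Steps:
(1 - 165) - 1*(-285) = -164 + 285 = 121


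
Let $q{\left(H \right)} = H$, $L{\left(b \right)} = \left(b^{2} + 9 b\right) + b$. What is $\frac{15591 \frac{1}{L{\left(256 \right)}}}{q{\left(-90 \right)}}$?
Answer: $- \frac{5197}{2042880} \approx -0.002544$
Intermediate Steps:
$L{\left(b \right)} = b^{2} + 10 b$
$\frac{15591 \frac{1}{L{\left(256 \right)}}}{q{\left(-90 \right)}} = \frac{15591 \frac{1}{256 \left(10 + 256\right)}}{-90} = \frac{15591}{256 \cdot 266} \left(- \frac{1}{90}\right) = \frac{15591}{68096} \left(- \frac{1}{90}\right) = - \frac{5197}{2042880}$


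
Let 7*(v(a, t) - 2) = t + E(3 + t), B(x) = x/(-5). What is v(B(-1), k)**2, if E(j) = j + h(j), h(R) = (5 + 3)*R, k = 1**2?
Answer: 2601/49 ≈ 53.082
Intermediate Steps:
k = 1
h(R) = 8*R
E(j) = 9*j (E(j) = j + 8*j = 9*j)
B(x) = -x/5 (B(x) = x*(-1/5) = -x/5)
v(a, t) = 41/7 + 10*t/7 (v(a, t) = 2 + (t + 9*(3 + t))/7 = 2 + (t + (27 + 9*t))/7 = 2 + (27 + 10*t)/7 = 2 + (27/7 + 10*t/7) = 41/7 + 10*t/7)
v(B(-1), k)**2 = (41/7 + (10/7)*1)**2 = (41/7 + 10/7)**2 = (51/7)**2 = 2601/49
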